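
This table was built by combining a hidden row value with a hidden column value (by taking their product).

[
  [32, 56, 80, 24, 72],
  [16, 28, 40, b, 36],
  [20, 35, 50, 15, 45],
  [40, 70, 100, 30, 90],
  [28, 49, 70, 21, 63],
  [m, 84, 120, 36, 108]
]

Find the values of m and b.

m = 48, b = 12

Each row is a constant multiple of every other row — this is a multiplication table with the headers hidden.
Row 6 is 84/56 = 3/2 times row 1, so its entry in column 1 is 32 × 3/2 = 48.
Row 2 is 28/56 = 1/2 times row 1, so its entry in column 4 is 24 × 1/2 = 12.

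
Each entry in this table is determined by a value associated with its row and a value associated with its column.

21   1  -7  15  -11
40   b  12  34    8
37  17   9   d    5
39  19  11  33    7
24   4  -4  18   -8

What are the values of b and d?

The difference between any two rows is the same in every column — this is an addition table with the headers hidden.
Row 2 minus row 1 is 12 − (-7) = 19, so its entry in column 2 is 1 + 19 = 20.
Row 3 minus row 1 is 9 − (-7) = 16, so its entry in column 4 is 15 + 16 = 31.

b = 20, d = 31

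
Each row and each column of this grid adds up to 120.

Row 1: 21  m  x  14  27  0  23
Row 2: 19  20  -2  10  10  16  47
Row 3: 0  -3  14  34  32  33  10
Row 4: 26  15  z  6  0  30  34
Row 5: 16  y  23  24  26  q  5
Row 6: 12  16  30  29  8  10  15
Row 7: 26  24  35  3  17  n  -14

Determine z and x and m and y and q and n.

The known cells in row 7 total 91, leaving 120 − 91 = 29 for the blank.
The known cells in column 6 total 118, leaving 120 − 118 = 2 for the blank.
The known cells in row 4 total 111, leaving 120 − 111 = 9 for the blank.
The known cells in column 3 total 109, leaving 120 − 109 = 11 for the blank.
The known cells in row 1 total 96, leaving 120 − 96 = 24 for the blank.
The known cells in row 5 total 96, leaving 120 − 96 = 24 for the blank.

z = 9, x = 11, m = 24, y = 24, q = 2, n = 29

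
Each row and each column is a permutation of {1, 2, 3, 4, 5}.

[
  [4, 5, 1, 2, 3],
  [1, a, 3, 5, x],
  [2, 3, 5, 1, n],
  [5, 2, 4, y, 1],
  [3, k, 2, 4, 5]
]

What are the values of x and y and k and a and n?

Cell (3,5): row 3 already has {1, 2, 3, 5} → 4.
Cell (2,5): column 5 already has {1, 3, 4, 5} → 2.
For row 2, column 2: row 2 already has {1, 2, 3, 5}; that leaves 4.
At (row 4, col 4): row 4 already has {1, 2, 4, 5}, so the value is 3.
Cell (5,2): row 5 already has {2, 3, 4, 5} → 1.

x = 2, y = 3, k = 1, a = 4, n = 4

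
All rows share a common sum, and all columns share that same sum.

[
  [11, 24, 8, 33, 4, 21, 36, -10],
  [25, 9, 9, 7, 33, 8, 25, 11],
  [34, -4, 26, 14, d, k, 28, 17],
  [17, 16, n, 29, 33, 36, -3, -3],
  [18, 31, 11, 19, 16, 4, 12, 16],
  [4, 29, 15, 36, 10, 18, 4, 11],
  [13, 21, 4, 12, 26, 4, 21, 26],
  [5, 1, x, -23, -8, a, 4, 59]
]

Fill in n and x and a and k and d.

Rows 1 and 2 both sum to 127, so that's the common total.
Column 5: 4 + 33 + 33 + 16 + 10 + 26 − 8 = 114, so its missing entry is 127 − 114 = 13.
Row 4: 17 + 16 + 29 + 33 + 36 − 3 − 3 = 125, so its missing entry is 127 − 125 = 2.
Column 3: 8 + 9 + 26 + 2 + 11 + 15 + 4 = 75, so its missing entry is 127 − 75 = 52.
Row 8: 5 + 1 + 52 − 23 − 8 + 4 + 59 = 90, so its missing entry is 127 − 90 = 37.
Row 3: 34 − 4 + 26 + 14 + 13 + 28 + 17 = 128, so its missing entry is 127 − 128 = -1.

n = 2, x = 52, a = 37, k = -1, d = 13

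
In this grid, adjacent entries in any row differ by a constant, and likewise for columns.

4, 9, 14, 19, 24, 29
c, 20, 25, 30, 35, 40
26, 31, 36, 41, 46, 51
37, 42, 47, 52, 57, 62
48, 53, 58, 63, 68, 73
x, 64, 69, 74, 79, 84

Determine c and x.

c = 15, x = 59

Along each row the entries change by 5 per step; down each column they change by 11.
Row 2: from 20 at column 2, stepping by 5 to column 1 gives 15.
Row 6: from 64 at column 2, stepping by 5 to column 1 gives 59.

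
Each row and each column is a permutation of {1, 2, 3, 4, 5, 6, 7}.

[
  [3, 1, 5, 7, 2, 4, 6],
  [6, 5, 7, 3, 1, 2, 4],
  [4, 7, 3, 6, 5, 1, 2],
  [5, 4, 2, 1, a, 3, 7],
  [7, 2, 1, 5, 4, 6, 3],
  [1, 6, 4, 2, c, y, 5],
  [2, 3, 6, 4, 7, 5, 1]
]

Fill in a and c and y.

a = 6, c = 3, y = 7

Cell (6,6): column 6 already has {1, 2, 3, 4, 5, 6} → 7.
For row 6, column 5: row 6 already has {1, 2, 4, 5, 6, 7}; that leaves 3.
At (row 4, col 5): row 4 already has {1, 2, 3, 4, 5, 7}, so the value is 6.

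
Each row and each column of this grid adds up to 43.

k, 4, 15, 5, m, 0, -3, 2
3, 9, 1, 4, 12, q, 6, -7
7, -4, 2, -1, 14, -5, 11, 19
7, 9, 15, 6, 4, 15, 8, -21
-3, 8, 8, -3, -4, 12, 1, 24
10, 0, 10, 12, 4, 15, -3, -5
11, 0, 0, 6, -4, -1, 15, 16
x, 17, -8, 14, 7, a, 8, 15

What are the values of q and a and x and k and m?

Column 5 has 12 + 14 + 4 − 4 + 4 − 4 + 7 = 33; the blank must be 43 − 33 = 10.
Row 1 has 4 + 15 + 5 + 10 + 0 − 3 + 2 = 33; the blank must be 43 − 33 = 10.
Row 2 has 3 + 9 + 1 + 4 + 12 + 6 − 7 = 28; the blank must be 43 − 28 = 15.
Column 1 has 10 + 3 + 7 + 7 − 3 + 10 + 11 = 45; the blank must be 43 − 45 = -2.
Row 8 has -2 + 17 − 8 + 14 + 7 + 8 + 15 = 51; the blank must be 43 − 51 = -8.

q = 15, a = -8, x = -2, k = 10, m = 10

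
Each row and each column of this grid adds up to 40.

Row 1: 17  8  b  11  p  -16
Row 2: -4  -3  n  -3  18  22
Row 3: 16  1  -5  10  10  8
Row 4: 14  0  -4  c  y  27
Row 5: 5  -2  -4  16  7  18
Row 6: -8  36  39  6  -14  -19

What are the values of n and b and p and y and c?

Row 2 has -4 − 3 − 3 + 18 + 22 = 30; the blank must be 40 − 30 = 10.
Column 3 has 10 − 5 − 4 − 4 + 39 = 36; the blank must be 40 − 36 = 4.
Row 1 has 17 + 8 + 4 + 11 − 16 = 24; the blank must be 40 − 24 = 16.
Column 5 has 16 + 18 + 10 + 7 − 14 = 37; the blank must be 40 − 37 = 3.
Row 4 has 14 + 0 − 4 + 3 + 27 = 40; the blank must be 40 − 40 = 0.

n = 10, b = 4, p = 16, y = 3, c = 0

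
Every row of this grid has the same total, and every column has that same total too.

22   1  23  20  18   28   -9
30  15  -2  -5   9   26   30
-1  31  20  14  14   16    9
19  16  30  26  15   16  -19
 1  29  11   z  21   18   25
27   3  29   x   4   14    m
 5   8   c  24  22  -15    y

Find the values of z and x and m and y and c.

Rows 1 and 2 both sum to 103, so that's the common total.
The known cells in column 3 total 111, leaving 103 − 111 = -8 for the blank.
The known cells in row 5 total 105, leaving 103 − 105 = -2 for the blank.
The known cells in row 7 total 36, leaving 103 − 36 = 67 for the blank.
The known cells in column 7 total 103, leaving 103 − 103 = 0 for the blank.
The known cells in row 6 total 77, leaving 103 − 77 = 26 for the blank.

z = -2, x = 26, m = 0, y = 67, c = -8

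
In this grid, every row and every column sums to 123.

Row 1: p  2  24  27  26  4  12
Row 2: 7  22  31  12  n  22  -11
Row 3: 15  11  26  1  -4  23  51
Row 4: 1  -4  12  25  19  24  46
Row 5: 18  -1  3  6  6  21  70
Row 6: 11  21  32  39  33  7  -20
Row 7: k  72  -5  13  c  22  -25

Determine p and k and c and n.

Row 2 has 7 + 22 + 31 + 12 + 22 − 11 = 83; the blank must be 123 − 83 = 40.
Column 5 has 26 + 40 − 4 + 19 + 6 + 33 = 120; the blank must be 123 − 120 = 3.
Row 7 has 72 − 5 + 13 + 3 + 22 − 25 = 80; the blank must be 123 − 80 = 43.
Row 1 has 2 + 24 + 27 + 26 + 4 + 12 = 95; the blank must be 123 − 95 = 28.

p = 28, k = 43, c = 3, n = 40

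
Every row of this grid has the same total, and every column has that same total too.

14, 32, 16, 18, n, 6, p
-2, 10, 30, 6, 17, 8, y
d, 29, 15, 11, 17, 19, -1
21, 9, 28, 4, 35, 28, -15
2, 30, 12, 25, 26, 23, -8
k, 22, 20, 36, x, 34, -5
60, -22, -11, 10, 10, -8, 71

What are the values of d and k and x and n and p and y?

Rows 4 and 5 both sum to 110, so that's the common total.
Row 3 has 29 + 15 + 11 + 17 + 19 − 1 = 90; the blank must be 110 − 90 = 20.
Column 1 has 14 − 2 + 20 + 21 + 2 + 60 = 115; the blank must be 110 − 115 = -5.
Row 6 has -5 + 22 + 20 + 36 + 34 − 5 = 102; the blank must be 110 − 102 = 8.
Column 5 has 17 + 17 + 35 + 26 + 8 + 10 = 113; the blank must be 110 − 113 = -3.
Row 1 has 14 + 32 + 16 + 18 − 3 + 6 = 83; the blank must be 110 − 83 = 27.
Row 2 has -2 + 10 + 30 + 6 + 17 + 8 = 69; the blank must be 110 − 69 = 41.

d = 20, k = -5, x = 8, n = -3, p = 27, y = 41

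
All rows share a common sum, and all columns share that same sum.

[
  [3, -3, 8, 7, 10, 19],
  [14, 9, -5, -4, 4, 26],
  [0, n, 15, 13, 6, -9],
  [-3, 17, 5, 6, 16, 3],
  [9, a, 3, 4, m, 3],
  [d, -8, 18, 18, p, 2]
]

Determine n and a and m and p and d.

Rows 1 and 2 both sum to 44, so that's the common total.
Row 3 has 0 + 15 + 13 + 6 − 9 = 25; the blank must be 44 − 25 = 19.
Column 1 has 3 + 14 + 0 − 3 + 9 = 23; the blank must be 44 − 23 = 21.
Row 6 has 21 − 8 + 18 + 18 + 2 = 51; the blank must be 44 − 51 = -7.
Column 5 has 10 + 4 + 6 + 16 − 7 = 29; the blank must be 44 − 29 = 15.
Row 5 has 9 + 3 + 4 + 15 + 3 = 34; the blank must be 44 − 34 = 10.

n = 19, a = 10, m = 15, p = -7, d = 21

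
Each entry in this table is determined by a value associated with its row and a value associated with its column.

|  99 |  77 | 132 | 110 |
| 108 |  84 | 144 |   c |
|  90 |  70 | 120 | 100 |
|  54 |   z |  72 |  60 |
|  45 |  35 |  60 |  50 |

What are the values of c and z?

Each row is a constant multiple of every other row — this is a multiplication table with the headers hidden.
Row 2 is 144/132 = 12/11 times row 1, so its entry in column 4 is 110 × 12/11 = 120.
Row 4 is 72/132 = 6/11 times row 1, so its entry in column 2 is 77 × 6/11 = 42.

c = 120, z = 42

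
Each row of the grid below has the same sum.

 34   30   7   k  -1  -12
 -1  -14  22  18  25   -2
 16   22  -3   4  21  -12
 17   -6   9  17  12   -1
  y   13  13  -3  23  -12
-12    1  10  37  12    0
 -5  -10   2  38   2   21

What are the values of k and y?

Rows 6 and 7 both add up to 48, so every row sums to 48.
Row 1: 34 + 30 + 7 − 1 − 12 = 58, so the missing entry is 48 − 58 = -10.
Row 5: 13 + 13 − 3 + 23 − 12 = 34, so the missing entry is 48 − 34 = 14.

k = -10, y = 14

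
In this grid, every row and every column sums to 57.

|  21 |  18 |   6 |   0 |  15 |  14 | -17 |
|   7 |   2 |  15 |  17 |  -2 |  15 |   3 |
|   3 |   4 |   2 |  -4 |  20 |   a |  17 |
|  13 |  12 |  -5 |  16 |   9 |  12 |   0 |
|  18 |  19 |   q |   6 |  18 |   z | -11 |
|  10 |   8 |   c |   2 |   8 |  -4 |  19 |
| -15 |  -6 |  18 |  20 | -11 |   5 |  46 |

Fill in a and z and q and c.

Row 3: 3 + 4 + 2 − 4 + 20 + 17 = 42, so its missing entry is 57 − 42 = 15.
Column 6: 14 + 15 + 15 + 12 − 4 + 5 = 57, so its missing entry is 57 − 57 = 0.
Row 5: 18 + 19 + 6 + 18 + 0 − 11 = 50, so its missing entry is 57 − 50 = 7.
Row 6: 10 + 8 + 2 + 8 − 4 + 19 = 43, so its missing entry is 57 − 43 = 14.

a = 15, z = 0, q = 7, c = 14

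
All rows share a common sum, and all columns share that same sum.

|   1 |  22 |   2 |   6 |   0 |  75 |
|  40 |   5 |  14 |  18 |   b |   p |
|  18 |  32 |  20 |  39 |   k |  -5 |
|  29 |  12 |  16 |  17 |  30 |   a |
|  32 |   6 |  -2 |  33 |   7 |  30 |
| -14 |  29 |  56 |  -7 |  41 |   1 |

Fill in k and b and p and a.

Rows 1 and 5 both sum to 106, so that's the common total.
Row 3 has 18 + 32 + 20 + 39 − 5 = 104; the blank must be 106 − 104 = 2.
Row 4 has 29 + 12 + 16 + 17 + 30 = 104; the blank must be 106 − 104 = 2.
Column 5 has 0 + 2 + 30 + 7 + 41 = 80; the blank must be 106 − 80 = 26.
Row 2 has 40 + 5 + 14 + 18 + 26 = 103; the blank must be 106 − 103 = 3.

k = 2, b = 26, p = 3, a = 2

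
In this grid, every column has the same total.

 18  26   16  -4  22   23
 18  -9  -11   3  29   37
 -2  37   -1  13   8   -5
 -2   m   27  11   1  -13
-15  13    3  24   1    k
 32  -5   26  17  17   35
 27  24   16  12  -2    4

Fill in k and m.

k = -5, m = -10

The complete columns each total 76.
Column 6 is missing 76 − 81 = -5 (since 23 + 37 − 5 − 13 + 35 + 4 = 81).
Column 2 is missing 76 − 86 = -10 (since 26 − 9 + 37 + 13 − 5 + 24 = 86).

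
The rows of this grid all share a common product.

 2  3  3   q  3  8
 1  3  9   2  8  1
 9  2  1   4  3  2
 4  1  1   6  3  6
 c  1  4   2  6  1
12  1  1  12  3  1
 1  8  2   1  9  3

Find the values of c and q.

c = 9, q = 1

Rows 2 and 3 each multiply to 432, so every row has product 432.
Row 5: 1×4×2×6×1 = 48, so the missing entry is 432 ÷ 48 = 9.
Row 1: 2×3×3×3×8 = 432, so the missing entry is 432 ÷ 432 = 1.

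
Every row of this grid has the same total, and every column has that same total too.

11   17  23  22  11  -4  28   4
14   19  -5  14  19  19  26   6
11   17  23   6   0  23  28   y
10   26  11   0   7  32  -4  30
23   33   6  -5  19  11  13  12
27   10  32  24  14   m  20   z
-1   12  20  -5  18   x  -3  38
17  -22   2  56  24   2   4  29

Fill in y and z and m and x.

Rows 1 and 2 both sum to 112, so that's the common total.
Row 7 has -1 + 12 + 20 − 5 + 18 − 3 + 38 = 79; the blank must be 112 − 79 = 33.
Row 3 has 11 + 17 + 23 + 6 + 0 + 23 + 28 = 108; the blank must be 112 − 108 = 4.
Column 8 has 4 + 6 + 4 + 30 + 12 + 38 + 29 = 123; the blank must be 112 − 123 = -11.
Row 6 has 27 + 10 + 32 + 24 + 14 + 20 − 11 = 116; the blank must be 112 − 116 = -4.

y = 4, z = -11, m = -4, x = 33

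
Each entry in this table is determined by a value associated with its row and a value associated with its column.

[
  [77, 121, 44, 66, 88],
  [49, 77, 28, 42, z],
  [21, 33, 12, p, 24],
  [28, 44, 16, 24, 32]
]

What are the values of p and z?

p = 18, z = 56

Each row is a constant multiple of every other row — this is a multiplication table with the headers hidden.
Row 3 is 33/121 = 3/11 times row 1, so its entry in column 4 is 66 × 3/11 = 18.
Row 2 is 77/121 = 7/11 times row 1, so its entry in column 5 is 88 × 7/11 = 56.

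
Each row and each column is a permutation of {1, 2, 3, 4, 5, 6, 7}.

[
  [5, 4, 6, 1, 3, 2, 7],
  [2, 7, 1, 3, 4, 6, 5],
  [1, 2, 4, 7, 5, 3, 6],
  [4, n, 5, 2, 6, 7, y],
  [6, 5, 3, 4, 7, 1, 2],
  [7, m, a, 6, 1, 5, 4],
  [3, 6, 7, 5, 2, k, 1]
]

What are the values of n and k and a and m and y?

n = 1, k = 4, a = 2, m = 3, y = 3

Cell (7,6): row 7 already has {1, 2, 3, 5, 6, 7} → 4.
Cell (4,7): column 7 already has {1, 2, 4, 5, 6, 7} → 3.
At (row 4, col 2): row 4 already has {2, 3, 4, 5, 6, 7}, so the value is 1.
At (row 6, col 2): column 2 already has {1, 2, 4, 5, 6, 7}, so the value is 3.
At (row 6, col 3): row 6 already has {1, 3, 4, 5, 6, 7}, so the value is 2.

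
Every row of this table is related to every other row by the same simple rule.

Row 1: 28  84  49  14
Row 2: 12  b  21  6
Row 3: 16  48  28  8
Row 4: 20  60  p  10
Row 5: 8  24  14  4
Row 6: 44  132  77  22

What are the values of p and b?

p = 35, b = 36

Each row is a constant multiple of every other row — this is a multiplication table with the headers hidden.
Row 4 is 20/28 = 5/7 times row 1, so its entry in column 3 is 49 × 5/7 = 35.
Row 2 is 12/28 = 3/7 times row 1, so its entry in column 2 is 84 × 3/7 = 36.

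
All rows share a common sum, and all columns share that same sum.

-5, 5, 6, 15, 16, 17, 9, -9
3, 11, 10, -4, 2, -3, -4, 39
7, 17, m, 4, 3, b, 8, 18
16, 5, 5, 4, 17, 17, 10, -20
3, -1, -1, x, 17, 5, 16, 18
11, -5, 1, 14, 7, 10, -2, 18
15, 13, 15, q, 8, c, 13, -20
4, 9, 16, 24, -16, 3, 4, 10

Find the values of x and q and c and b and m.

x = -3, q = 0, c = 10, b = -5, m = 2

Rows 1 and 2 both sum to 54, so that's the common total.
Row 5 has 3 − 1 − 1 + 17 + 5 + 16 + 18 = 57; the blank must be 54 − 57 = -3.
Column 3 has 6 + 10 + 5 − 1 + 1 + 15 + 16 = 52; the blank must be 54 − 52 = 2.
Row 3 has 7 + 17 + 2 + 4 + 3 + 8 + 18 = 59; the blank must be 54 − 59 = -5.
Column 6 has 17 − 3 − 5 + 17 + 5 + 10 + 3 = 44; the blank must be 54 − 44 = 10.
Row 7 has 15 + 13 + 15 + 8 + 10 + 13 − 20 = 54; the blank must be 54 − 54 = 0.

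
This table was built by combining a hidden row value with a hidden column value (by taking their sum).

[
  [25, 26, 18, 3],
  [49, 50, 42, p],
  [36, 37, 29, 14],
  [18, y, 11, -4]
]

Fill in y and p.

y = 19, p = 27

The difference between any two rows is the same in every column — this is an addition table with the headers hidden.
Row 4 minus row 1 is 18 − 25 = -7, so its entry in column 2 is 26 + (-7) = 19.
Row 2 minus row 1 is 49 − 25 = 24, so its entry in column 4 is 3 + 24 = 27.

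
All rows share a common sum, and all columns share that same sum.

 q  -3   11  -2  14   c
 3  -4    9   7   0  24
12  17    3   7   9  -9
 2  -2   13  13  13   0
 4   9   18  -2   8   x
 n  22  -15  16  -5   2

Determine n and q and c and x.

n = 19, q = -1, c = 20, x = 2

Rows 2 and 3 both sum to 39, so that's the common total.
Row 5: 4 + 9 + 18 − 2 + 8 = 37, so its missing entry is 39 − 37 = 2.
Row 6: 22 − 15 + 16 − 5 + 2 = 20, so its missing entry is 39 − 20 = 19.
Column 6: 24 − 9 + 0 + 2 + 2 = 19, so its missing entry is 39 − 19 = 20.
Row 1: -3 + 11 − 2 + 14 + 20 = 40, so its missing entry is 39 − 40 = -1.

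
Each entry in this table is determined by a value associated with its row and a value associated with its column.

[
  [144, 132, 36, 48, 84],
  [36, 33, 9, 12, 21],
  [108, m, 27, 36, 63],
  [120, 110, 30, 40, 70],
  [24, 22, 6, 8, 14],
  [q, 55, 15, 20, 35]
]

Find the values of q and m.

Each row is a constant multiple of every other row — this is a multiplication table with the headers hidden.
Row 6 is 35/84 = 5/12 times row 1, so its entry in column 1 is 144 × 5/12 = 60.
Row 3 is 63/84 = 3/4 times row 1, so its entry in column 2 is 132 × 3/4 = 99.

q = 60, m = 99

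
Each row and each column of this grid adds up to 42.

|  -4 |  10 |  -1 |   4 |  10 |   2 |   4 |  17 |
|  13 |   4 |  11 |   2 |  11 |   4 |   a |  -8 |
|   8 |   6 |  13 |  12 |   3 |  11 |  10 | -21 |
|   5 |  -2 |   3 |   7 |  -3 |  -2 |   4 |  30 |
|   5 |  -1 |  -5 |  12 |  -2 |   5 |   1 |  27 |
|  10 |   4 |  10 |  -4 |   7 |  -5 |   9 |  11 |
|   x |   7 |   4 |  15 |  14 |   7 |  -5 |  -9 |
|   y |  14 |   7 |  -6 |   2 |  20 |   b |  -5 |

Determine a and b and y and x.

a = 5, b = 14, y = -4, x = 9

Row 2: 13 + 4 + 11 + 2 + 11 + 4 − 8 = 37, so its missing entry is 42 − 37 = 5.
Column 7: 4 + 5 + 10 + 4 + 1 + 9 − 5 = 28, so its missing entry is 42 − 28 = 14.
Row 8: 14 + 7 − 6 + 2 + 20 + 14 − 5 = 46, so its missing entry is 42 − 46 = -4.
Row 7: 7 + 4 + 15 + 14 + 7 − 5 − 9 = 33, so its missing entry is 42 − 33 = 9.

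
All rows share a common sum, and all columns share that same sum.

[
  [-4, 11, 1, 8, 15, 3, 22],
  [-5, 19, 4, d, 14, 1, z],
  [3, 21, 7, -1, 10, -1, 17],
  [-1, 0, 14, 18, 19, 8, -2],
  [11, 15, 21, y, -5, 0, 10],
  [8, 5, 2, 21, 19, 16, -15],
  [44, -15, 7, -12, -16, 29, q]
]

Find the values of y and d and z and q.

y = 4, d = 18, z = 5, q = 19

Rows 1 and 3 both sum to 56, so that's the common total.
The known cells in row 7 total 37, leaving 56 − 37 = 19 for the blank.
The known cells in column 7 total 51, leaving 56 − 51 = 5 for the blank.
The known cells in row 2 total 38, leaving 56 − 38 = 18 for the blank.
The known cells in row 5 total 52, leaving 56 − 52 = 4 for the blank.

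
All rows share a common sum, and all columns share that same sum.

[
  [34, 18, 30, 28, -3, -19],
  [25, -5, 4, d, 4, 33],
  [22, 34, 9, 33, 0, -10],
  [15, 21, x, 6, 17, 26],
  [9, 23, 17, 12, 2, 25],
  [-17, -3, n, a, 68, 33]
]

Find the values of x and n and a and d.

Rows 1 and 3 both sum to 88, so that's the common total.
The known cells in row 4 total 85, leaving 88 − 85 = 3 for the blank.
The known cells in row 2 total 61, leaving 88 − 61 = 27 for the blank.
The known cells in column 4 total 106, leaving 88 − 106 = -18 for the blank.
The known cells in row 6 total 63, leaving 88 − 63 = 25 for the blank.

x = 3, n = 25, a = -18, d = 27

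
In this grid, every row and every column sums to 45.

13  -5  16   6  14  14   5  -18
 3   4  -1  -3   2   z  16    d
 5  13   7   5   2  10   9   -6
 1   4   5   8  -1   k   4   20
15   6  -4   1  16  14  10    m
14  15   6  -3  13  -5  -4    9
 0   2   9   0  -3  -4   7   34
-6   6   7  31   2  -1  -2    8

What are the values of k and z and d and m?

k = 4, z = 13, d = 11, m = -13

The known cells in row 5 total 58, leaving 45 − 58 = -13 for the blank.
The known cells in column 8 total 34, leaving 45 − 34 = 11 for the blank.
The known cells in row 4 total 41, leaving 45 − 41 = 4 for the blank.
The known cells in row 2 total 32, leaving 45 − 32 = 13 for the blank.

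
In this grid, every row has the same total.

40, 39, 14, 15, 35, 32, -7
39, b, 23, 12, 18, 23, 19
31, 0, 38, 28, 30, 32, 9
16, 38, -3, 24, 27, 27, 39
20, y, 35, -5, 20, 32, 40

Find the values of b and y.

b = 34, y = 26

Rows 1 and 3 both add up to 168, so every row sums to 168.
Row 2: 39 + 23 + 12 + 18 + 23 + 19 = 134, so the missing entry is 168 − 134 = 34.
Row 5: 20 + 35 − 5 + 20 + 32 + 40 = 142, so the missing entry is 168 − 142 = 26.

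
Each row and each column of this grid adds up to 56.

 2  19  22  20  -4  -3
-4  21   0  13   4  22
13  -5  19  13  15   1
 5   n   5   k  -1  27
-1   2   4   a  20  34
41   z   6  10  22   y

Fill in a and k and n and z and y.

The known cells in column 6 total 81, leaving 56 − 81 = -25 for the blank.
The known cells in row 5 total 59, leaving 56 − 59 = -3 for the blank.
The known cells in row 6 total 54, leaving 56 − 54 = 2 for the blank.
The known cells in column 2 total 39, leaving 56 − 39 = 17 for the blank.
The known cells in row 4 total 53, leaving 56 − 53 = 3 for the blank.

a = -3, k = 3, n = 17, z = 2, y = -25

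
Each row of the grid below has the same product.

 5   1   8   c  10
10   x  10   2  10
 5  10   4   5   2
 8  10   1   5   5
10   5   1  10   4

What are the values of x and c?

Rows 3 and 4 each multiply to 2000, so every row has product 2000.
Row 2: 10×10×2×10 = 2000, so the missing entry is 2000 ÷ 2000 = 1.
Row 1: 5×1×8×10 = 400, so the missing entry is 2000 ÷ 400 = 5.

x = 1, c = 5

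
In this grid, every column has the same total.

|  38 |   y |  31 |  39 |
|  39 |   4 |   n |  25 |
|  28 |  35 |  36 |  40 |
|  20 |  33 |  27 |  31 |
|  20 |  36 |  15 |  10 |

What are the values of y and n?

y = 37, n = 36

Column 1 sums to 145 and so does column 4; that's the common total.
In column 2 the known cells total 108, leaving 145 − 108 = 37.
In column 3 the known cells total 109, leaving 145 − 109 = 36.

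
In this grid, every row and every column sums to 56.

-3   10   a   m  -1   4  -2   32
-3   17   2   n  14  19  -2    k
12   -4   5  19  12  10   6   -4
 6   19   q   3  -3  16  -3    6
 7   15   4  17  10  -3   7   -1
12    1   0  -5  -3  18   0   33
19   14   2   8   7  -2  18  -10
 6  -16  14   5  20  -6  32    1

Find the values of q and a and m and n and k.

The known cells in column 8 total 57, leaving 56 − 57 = -1 for the blank.
The known cells in row 4 total 44, leaving 56 − 44 = 12 for the blank.
The known cells in column 3 total 39, leaving 56 − 39 = 17 for the blank.
The known cells in row 1 total 57, leaving 56 − 57 = -1 for the blank.
The known cells in row 2 total 46, leaving 56 − 46 = 10 for the blank.

q = 12, a = 17, m = -1, n = 10, k = -1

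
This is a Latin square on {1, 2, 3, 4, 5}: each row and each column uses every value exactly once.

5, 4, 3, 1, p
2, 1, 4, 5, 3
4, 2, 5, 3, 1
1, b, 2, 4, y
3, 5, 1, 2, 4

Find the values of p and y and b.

p = 2, y = 5, b = 3

Cell (4,2): column 2 already has {1, 2, 4, 5} → 3.
At (row 1, col 5): row 1 already has {1, 3, 4, 5}, so the value is 2.
Cell (4,5): row 4 already has {1, 2, 3, 4} → 5.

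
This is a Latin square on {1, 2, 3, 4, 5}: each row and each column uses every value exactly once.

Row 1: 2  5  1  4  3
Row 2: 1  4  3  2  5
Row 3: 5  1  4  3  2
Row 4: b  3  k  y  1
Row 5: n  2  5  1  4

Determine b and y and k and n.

b = 4, y = 5, k = 2, n = 3

At (row 5, col 1): row 5 already has {1, 2, 4, 5}, so the value is 3.
For row 4, column 3: column 3 already has {1, 3, 4, 5}; that leaves 2.
For row 4, column 4: column 4 already has {1, 2, 3, 4}; that leaves 5.
At (row 4, col 1): row 4 already has {1, 2, 3, 5}, so the value is 4.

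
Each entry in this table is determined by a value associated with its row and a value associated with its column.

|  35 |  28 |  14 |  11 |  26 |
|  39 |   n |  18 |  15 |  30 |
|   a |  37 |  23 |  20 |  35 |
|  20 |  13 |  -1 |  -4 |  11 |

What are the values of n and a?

The difference between any two rows is the same in every column — this is an addition table with the headers hidden.
Row 2 minus row 1 is 15 − 11 = 4, so its entry in column 2 is 28 + 4 = 32.
Row 3 minus row 1 is 20 − 11 = 9, so its entry in column 1 is 35 + 9 = 44.

n = 32, a = 44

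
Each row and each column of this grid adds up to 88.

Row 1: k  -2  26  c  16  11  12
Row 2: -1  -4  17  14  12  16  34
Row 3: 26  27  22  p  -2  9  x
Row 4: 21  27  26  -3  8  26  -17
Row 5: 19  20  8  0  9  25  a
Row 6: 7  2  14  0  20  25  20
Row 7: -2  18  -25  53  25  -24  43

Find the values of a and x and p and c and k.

a = 7, x = -11, p = 17, c = 7, k = 18

The known cells in column 1 total 70, leaving 88 − 70 = 18 for the blank.
The known cells in row 5 total 81, leaving 88 − 81 = 7 for the blank.
The known cells in row 1 total 81, leaving 88 − 81 = 7 for the blank.
The known cells in column 4 total 71, leaving 88 − 71 = 17 for the blank.
The known cells in row 3 total 99, leaving 88 − 99 = -11 for the blank.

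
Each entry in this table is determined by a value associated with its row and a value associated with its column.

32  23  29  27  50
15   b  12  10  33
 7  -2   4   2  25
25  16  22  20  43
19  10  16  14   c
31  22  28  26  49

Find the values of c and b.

c = 37, b = 6

The difference between any two rows is the same in every column — this is an addition table with the headers hidden.
Row 5 minus row 1 is 16 − 29 = -13, so its entry in column 5 is 50 + (-13) = 37.
Row 2 minus row 1 is 12 − 29 = -17, so its entry in column 2 is 23 + (-17) = 6.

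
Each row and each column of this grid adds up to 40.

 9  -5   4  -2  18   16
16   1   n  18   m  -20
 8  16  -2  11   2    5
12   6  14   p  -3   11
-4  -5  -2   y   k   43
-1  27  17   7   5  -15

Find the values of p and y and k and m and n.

Column 3: 4 − 2 + 14 − 2 + 17 = 31, so its missing entry is 40 − 31 = 9.
Row 2: 16 + 1 + 9 + 18 − 20 = 24, so its missing entry is 40 − 24 = 16.
Column 5: 18 + 16 + 2 − 3 + 5 = 38, so its missing entry is 40 − 38 = 2.
Row 5: -4 − 5 − 2 + 2 + 43 = 34, so its missing entry is 40 − 34 = 6.
Row 4: 12 + 6 + 14 − 3 + 11 = 40, so its missing entry is 40 − 40 = 0.

p = 0, y = 6, k = 2, m = 16, n = 9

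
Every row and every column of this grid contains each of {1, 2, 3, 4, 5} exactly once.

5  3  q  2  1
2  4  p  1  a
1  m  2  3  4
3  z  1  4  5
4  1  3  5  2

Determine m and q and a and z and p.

m = 5, q = 4, a = 3, z = 2, p = 5

For row 3, column 2: row 3 already has {1, 2, 3, 4}; that leaves 5.
For row 4, column 2: row 4 already has {1, 3, 4, 5}; that leaves 2.
Cell (2,5): column 5 already has {1, 2, 4, 5} → 3.
Cell (2,3): row 2 already has {1, 2, 3, 4} → 5.
Cell (1,3): row 1 already has {1, 2, 3, 5} → 4.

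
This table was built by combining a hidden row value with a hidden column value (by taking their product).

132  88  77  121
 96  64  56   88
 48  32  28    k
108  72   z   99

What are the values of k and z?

k = 44, z = 63

Each row is a constant multiple of every other row — this is a multiplication table with the headers hidden.
Row 3 is 48/132 = 4/11 times row 1, so its entry in column 4 is 121 × 4/11 = 44.
Row 4 is 108/132 = 9/11 times row 1, so its entry in column 3 is 77 × 9/11 = 63.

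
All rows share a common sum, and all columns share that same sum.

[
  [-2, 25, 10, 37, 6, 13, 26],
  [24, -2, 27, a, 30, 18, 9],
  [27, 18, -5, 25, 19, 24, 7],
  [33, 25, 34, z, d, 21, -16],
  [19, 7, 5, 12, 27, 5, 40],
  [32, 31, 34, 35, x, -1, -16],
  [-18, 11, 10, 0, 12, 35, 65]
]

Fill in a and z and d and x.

Rows 1 and 3 both sum to 115, so that's the common total.
Row 6: 32 + 31 + 34 + 35 − 1 − 16 = 115, so its missing entry is 115 − 115 = 0.
Row 2: 24 − 2 + 27 + 30 + 18 + 9 = 106, so its missing entry is 115 − 106 = 9.
Column 4: 37 + 9 + 25 + 12 + 35 + 0 = 118, so its missing entry is 115 − 118 = -3.
Row 4: 33 + 25 + 34 − 3 + 21 − 16 = 94, so its missing entry is 115 − 94 = 21.

a = 9, z = -3, d = 21, x = 0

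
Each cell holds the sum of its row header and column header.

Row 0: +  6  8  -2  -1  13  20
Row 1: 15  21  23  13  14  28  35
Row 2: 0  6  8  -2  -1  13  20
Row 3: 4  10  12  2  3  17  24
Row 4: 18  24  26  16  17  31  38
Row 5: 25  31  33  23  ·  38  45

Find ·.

25 + (-1) = 24.

24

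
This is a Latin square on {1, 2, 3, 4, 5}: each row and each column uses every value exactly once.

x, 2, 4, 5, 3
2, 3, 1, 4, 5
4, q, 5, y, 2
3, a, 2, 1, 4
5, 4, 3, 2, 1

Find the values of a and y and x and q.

Cell (4,2): row 4 already has {1, 2, 3, 4} → 5.
At (row 3, col 4): column 4 already has {1, 2, 4, 5}, so the value is 3.
For row 3, column 2: row 3 already has {2, 3, 4, 5}; that leaves 1.
For row 1, column 1: row 1 already has {2, 3, 4, 5}; that leaves 1.

a = 5, y = 3, x = 1, q = 1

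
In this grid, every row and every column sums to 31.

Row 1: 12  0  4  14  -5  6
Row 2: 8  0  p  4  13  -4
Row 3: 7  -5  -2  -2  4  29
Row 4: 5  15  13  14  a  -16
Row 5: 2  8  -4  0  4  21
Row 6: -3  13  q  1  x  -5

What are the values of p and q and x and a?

p = 10, q = 10, x = 15, a = 0

Row 2 has 8 + 0 + 4 + 13 − 4 = 21; the blank must be 31 − 21 = 10.
Row 4 has 5 + 15 + 13 + 14 − 16 = 31; the blank must be 31 − 31 = 0.
Column 5 has -5 + 13 + 4 + 0 + 4 = 16; the blank must be 31 − 16 = 15.
Row 6 has -3 + 13 + 1 + 15 − 5 = 21; the blank must be 31 − 21 = 10.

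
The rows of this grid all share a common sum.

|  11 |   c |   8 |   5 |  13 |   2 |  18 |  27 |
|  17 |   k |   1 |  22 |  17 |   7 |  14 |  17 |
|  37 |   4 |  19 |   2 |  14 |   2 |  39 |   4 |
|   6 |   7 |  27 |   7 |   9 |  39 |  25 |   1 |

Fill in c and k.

c = 37, k = 26

Rows 3 and 4 both add up to 121, so every row sums to 121.
Row 1: 11 + 8 + 5 + 13 + 2 + 18 + 27 = 84, so the missing entry is 121 − 84 = 37.
Row 2: 17 + 1 + 22 + 17 + 7 + 14 + 17 = 95, so the missing entry is 121 − 95 = 26.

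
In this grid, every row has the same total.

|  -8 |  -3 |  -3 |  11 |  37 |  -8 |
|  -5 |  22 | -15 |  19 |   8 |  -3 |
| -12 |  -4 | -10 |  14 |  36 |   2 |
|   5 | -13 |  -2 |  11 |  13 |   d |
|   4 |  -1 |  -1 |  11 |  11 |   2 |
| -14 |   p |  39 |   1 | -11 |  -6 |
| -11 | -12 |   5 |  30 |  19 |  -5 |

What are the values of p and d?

p = 17, d = 12

Rows 2 and 5 both add up to 26, so every row sums to 26.
Row 6: -14 + 39 + 1 − 11 − 6 = 9, so the missing entry is 26 − 9 = 17.
Row 4: 5 − 13 − 2 + 11 + 13 = 14, so the missing entry is 26 − 14 = 12.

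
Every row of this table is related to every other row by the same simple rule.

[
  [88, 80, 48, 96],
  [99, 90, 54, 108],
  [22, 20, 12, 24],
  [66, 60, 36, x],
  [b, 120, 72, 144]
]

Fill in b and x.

Each row is a constant multiple of every other row — this is a multiplication table with the headers hidden.
Row 5 is 120/80 = 3/2 times row 1, so its entry in column 1 is 88 × 3/2 = 132.
Row 4 is 60/80 = 3/4 times row 1, so its entry in column 4 is 96 × 3/4 = 72.

b = 132, x = 72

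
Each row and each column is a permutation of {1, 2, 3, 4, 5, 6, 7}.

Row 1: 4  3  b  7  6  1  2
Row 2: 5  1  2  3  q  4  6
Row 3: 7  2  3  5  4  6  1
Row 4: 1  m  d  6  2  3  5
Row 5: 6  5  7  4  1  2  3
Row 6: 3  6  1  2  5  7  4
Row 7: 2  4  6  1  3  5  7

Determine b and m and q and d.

b = 5, m = 7, q = 7, d = 4

Cell (4,2): column 2 already has {1, 2, 3, 4, 5, 6} → 7.
At (row 4, col 3): row 4 already has {1, 2, 3, 5, 6, 7}, so the value is 4.
Cell (2,5): row 2 already has {1, 2, 3, 4, 5, 6} → 7.
Cell (1,3): row 1 already has {1, 2, 3, 4, 6, 7} → 5.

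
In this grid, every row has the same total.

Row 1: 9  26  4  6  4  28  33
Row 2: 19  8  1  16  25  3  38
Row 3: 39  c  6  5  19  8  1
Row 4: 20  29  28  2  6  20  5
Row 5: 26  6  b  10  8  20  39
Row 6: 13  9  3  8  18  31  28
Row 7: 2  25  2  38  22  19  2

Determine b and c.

The complete rows each total 110.
Row 5 is missing 110 − 109 = 1 (since 26 + 6 + 10 + 8 + 20 + 39 = 109).
Row 3 is missing 110 − 78 = 32 (since 39 + 6 + 5 + 19 + 8 + 1 = 78).

b = 1, c = 32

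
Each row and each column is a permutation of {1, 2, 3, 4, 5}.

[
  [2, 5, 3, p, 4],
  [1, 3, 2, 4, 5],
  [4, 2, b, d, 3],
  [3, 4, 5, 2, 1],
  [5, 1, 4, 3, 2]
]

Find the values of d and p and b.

For row 1, column 4: row 1 already has {2, 3, 4, 5}; that leaves 1.
At (row 3, col 4): column 4 already has {1, 2, 3, 4}, so the value is 5.
At (row 3, col 3): row 3 already has {2, 3, 4, 5}, so the value is 1.

d = 5, p = 1, b = 1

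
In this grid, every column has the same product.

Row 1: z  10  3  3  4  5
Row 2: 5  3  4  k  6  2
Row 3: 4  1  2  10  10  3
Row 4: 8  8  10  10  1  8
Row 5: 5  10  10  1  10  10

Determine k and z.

Columns 2 and 5 each multiply to 2400, so every column has product 2400.
Column 4: 3×10×10×1 = 300, so the missing entry is 2400 ÷ 300 = 8.
Column 1: 5×4×8×5 = 800, so the missing entry is 2400 ÷ 800 = 3.

k = 8, z = 3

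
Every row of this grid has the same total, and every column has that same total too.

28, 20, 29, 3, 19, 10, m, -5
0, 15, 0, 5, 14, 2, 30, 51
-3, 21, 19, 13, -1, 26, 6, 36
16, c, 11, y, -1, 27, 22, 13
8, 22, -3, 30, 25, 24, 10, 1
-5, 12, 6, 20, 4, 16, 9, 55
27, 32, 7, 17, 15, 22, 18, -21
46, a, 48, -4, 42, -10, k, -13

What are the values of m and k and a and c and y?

m = 13, k = 9, a = -1, c = -4, y = 33

Rows 2 and 3 both sum to 117, so that's the common total.
Row 1 has 28 + 20 + 29 + 3 + 19 + 10 − 5 = 104; the blank must be 117 − 104 = 13.
Column 7 has 13 + 30 + 6 + 22 + 10 + 9 + 18 = 108; the blank must be 117 − 108 = 9.
Row 8 has 46 + 48 − 4 + 42 − 10 + 9 − 13 = 118; the blank must be 117 − 118 = -1.
Column 2 has 20 + 15 + 21 + 22 + 12 + 32 − 1 = 121; the blank must be 117 − 121 = -4.
Row 4 has 16 − 4 + 11 − 1 + 27 + 22 + 13 = 84; the blank must be 117 − 84 = 33.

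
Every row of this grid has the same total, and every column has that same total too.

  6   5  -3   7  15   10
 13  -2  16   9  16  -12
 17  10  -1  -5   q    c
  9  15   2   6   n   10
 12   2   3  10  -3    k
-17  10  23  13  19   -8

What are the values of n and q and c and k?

Rows 1 and 2 both sum to 40, so that's the common total.
The known cells in row 5 total 24, leaving 40 − 24 = 16 for the blank.
The known cells in column 6 total 16, leaving 40 − 16 = 24 for the blank.
The known cells in row 3 total 45, leaving 40 − 45 = -5 for the blank.
The known cells in row 4 total 42, leaving 40 − 42 = -2 for the blank.

n = -2, q = -5, c = 24, k = 16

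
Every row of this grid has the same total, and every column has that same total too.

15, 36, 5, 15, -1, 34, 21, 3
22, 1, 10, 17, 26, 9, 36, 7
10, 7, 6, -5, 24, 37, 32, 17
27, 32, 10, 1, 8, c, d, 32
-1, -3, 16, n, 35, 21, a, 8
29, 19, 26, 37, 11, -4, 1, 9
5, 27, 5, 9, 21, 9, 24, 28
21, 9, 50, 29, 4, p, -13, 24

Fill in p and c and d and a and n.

p = 4, c = 18, d = 0, a = 27, n = 25

Rows 1 and 2 both sum to 128, so that's the common total.
Column 4: 15 + 17 − 5 + 1 + 37 + 9 + 29 = 103, so its missing entry is 128 − 103 = 25.
Row 5: -1 − 3 + 16 + 25 + 35 + 21 + 8 = 101, so its missing entry is 128 − 101 = 27.
Column 7: 21 + 36 + 32 + 27 + 1 + 24 − 13 = 128, so its missing entry is 128 − 128 = 0.
Row 8: 21 + 9 + 50 + 29 + 4 − 13 + 24 = 124, so its missing entry is 128 − 124 = 4.
Row 4: 27 + 32 + 10 + 1 + 8 + 0 + 32 = 110, so its missing entry is 128 − 110 = 18.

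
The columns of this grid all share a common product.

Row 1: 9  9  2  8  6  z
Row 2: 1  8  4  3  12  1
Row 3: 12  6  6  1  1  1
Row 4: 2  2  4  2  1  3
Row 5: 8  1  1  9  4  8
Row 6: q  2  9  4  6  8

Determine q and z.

q = 1, z = 9

Columns 2 and 4 each multiply to 1728, so every column has product 1728.
Column 1: 9×1×12×2×8 = 1728, so the missing entry is 1728 ÷ 1728 = 1.
Column 6: 1×1×3×8×8 = 192, so the missing entry is 1728 ÷ 192 = 9.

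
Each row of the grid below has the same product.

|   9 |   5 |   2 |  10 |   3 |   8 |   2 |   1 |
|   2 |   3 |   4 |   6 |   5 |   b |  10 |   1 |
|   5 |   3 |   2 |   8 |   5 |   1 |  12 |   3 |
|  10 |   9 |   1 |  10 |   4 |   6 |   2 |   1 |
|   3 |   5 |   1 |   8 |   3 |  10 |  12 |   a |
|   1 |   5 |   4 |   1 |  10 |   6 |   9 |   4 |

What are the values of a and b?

a = 1, b = 6

Rows 1 and 6 each multiply to 43200, so every row has product 43200.
Row 5: 3×5×1×8×3×10×12 = 43200, so the missing entry is 43200 ÷ 43200 = 1.
Row 2: 2×3×4×6×5×10×1 = 7200, so the missing entry is 43200 ÷ 7200 = 6.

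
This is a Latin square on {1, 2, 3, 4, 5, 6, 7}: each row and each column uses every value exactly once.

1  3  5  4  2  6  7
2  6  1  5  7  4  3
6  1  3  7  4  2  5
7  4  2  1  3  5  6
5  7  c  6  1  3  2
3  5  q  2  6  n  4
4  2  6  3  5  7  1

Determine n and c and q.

At (row 6, col 6): column 6 already has {2, 3, 4, 5, 6, 7}, so the value is 1.
For row 5, column 3: row 5 already has {1, 2, 3, 5, 6, 7}; that leaves 4.
At (row 6, col 3): row 6 already has {1, 2, 3, 4, 5, 6}, so the value is 7.

n = 1, c = 4, q = 7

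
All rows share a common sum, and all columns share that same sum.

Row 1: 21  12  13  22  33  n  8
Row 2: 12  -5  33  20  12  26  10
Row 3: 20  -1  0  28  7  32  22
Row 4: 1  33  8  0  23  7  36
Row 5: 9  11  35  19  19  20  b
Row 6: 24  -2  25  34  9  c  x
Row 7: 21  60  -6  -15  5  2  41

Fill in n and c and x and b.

Rows 2 and 3 both sum to 108, so that's the common total.
Row 5: 9 + 11 + 35 + 19 + 19 + 20 = 113, so its missing entry is 108 − 113 = -5.
Column 7: 8 + 10 + 22 + 36 − 5 + 41 = 112, so its missing entry is 108 − 112 = -4.
Row 6: 24 − 2 + 25 + 34 + 9 − 4 = 86, so its missing entry is 108 − 86 = 22.
Row 1: 21 + 12 + 13 + 22 + 33 + 8 = 109, so its missing entry is 108 − 109 = -1.

n = -1, c = 22, x = -4, b = -5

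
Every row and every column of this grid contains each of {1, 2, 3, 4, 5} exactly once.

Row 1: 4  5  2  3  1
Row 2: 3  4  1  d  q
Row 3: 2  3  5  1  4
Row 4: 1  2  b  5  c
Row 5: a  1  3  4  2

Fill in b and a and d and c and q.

b = 4, a = 5, d = 2, c = 3, q = 5

Cell (5,1): row 5 already has {1, 2, 3, 4} → 5.
For row 4, column 3: column 3 already has {1, 2, 3, 5}; that leaves 4.
At (row 4, col 5): row 4 already has {1, 2, 4, 5}, so the value is 3.
Cell (2,5): column 5 already has {1, 2, 3, 4} → 5.
For row 2, column 4: row 2 already has {1, 3, 4, 5}; that leaves 2.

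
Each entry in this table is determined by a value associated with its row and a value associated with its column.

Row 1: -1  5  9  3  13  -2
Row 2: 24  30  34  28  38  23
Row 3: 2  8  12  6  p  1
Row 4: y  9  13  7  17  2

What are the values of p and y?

p = 16, y = 3

The difference between any two rows is the same in every column — this is an addition table with the headers hidden.
Row 3 minus row 1 is 8 − 5 = 3, so its entry in column 5 is 13 + 3 = 16.
Row 4 minus row 1 is 9 − 5 = 4, so its entry in column 1 is -1 + 4 = 3.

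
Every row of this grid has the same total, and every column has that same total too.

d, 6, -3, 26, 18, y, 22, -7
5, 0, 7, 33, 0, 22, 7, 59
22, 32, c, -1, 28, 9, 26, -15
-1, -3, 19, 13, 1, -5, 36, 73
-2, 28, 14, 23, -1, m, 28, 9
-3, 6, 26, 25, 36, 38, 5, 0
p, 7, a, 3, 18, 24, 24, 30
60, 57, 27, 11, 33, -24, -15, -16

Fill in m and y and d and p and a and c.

Rows 2 and 4 both sum to 133, so that's the common total.
The known cells in row 3 total 101, leaving 133 − 101 = 32 for the blank.
The known cells in column 3 total 122, leaving 133 − 122 = 11 for the blank.
The known cells in row 5 total 99, leaving 133 − 99 = 34 for the blank.
The known cells in column 6 total 98, leaving 133 − 98 = 35 for the blank.
The known cells in row 1 total 97, leaving 133 − 97 = 36 for the blank.
The known cells in row 7 total 117, leaving 133 − 117 = 16 for the blank.

m = 34, y = 35, d = 36, p = 16, a = 11, c = 32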